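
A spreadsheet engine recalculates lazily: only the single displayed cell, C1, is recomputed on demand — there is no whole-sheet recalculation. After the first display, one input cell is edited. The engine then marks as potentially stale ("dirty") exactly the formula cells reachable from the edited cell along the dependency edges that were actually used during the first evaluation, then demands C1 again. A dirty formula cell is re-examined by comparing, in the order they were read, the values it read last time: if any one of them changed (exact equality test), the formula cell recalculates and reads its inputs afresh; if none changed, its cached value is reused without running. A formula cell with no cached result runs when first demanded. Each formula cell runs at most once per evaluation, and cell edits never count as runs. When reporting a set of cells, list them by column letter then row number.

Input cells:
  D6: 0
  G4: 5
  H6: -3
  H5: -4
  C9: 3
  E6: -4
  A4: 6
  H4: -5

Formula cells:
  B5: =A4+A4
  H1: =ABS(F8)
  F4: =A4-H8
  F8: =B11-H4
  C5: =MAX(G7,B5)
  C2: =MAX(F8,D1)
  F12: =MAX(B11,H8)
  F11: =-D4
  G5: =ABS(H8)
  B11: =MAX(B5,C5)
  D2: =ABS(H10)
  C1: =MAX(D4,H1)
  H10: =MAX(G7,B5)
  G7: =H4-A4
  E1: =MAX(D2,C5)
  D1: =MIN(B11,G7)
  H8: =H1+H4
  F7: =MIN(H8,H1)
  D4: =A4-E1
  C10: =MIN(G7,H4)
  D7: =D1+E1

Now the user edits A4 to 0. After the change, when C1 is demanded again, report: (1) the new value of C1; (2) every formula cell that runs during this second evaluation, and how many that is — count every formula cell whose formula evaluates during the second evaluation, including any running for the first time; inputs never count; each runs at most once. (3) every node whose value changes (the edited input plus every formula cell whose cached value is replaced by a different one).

New value of C1: 5.
Formula cells that run: B5, B11, C1, C5, D2, D4, E1, F8, G7, H1, H10 — 11 in total.
Values that change: A4, B5, B11, C1, C5, D2, D4, E1, F8, G7, H1, H10.

First evaluation (everything demanded from the output):
  B5 = 6 + 6 = 12
  G7 = -5 - 6 = -11
  C5 = MAX(-11, 12) = 12
  B11 = MAX(12, 12) = 12
  F8 = 12 - -5 = 17
  H1 = ABS(17) = 17
  H10 = MAX(-11, 12) = 12
  D2 = ABS(12) = 12
  E1 = MAX(12, 12) = 12
  D4 = 6 - 12 = -6
  C1 = MAX(-6, 17) = 17

Propagation after the edit:
  B5: runs — A4 6->0; A4 6->0; result 0.
  G7: runs — A4 6->0; result -5.
  C5: runs — G7 -11->-5; B5 12->0; result 0.
  B11: runs — B5 12->0; C5 12->0; result 0.
  F8: runs — B11 12->0; result 5.
  H1: runs — F8 17->5; result 5.
  H10: runs — G7 -11->-5; B5 12->0; result 0.
  D2: runs — H10 12->0; result 0.
  E1: runs — D2 12->0; C5 12->0; result 0.
  D4: runs — A4 6->0; E1 12->0; result 0.
  C1: runs — D4 -6->0; H1 17->5; result 5.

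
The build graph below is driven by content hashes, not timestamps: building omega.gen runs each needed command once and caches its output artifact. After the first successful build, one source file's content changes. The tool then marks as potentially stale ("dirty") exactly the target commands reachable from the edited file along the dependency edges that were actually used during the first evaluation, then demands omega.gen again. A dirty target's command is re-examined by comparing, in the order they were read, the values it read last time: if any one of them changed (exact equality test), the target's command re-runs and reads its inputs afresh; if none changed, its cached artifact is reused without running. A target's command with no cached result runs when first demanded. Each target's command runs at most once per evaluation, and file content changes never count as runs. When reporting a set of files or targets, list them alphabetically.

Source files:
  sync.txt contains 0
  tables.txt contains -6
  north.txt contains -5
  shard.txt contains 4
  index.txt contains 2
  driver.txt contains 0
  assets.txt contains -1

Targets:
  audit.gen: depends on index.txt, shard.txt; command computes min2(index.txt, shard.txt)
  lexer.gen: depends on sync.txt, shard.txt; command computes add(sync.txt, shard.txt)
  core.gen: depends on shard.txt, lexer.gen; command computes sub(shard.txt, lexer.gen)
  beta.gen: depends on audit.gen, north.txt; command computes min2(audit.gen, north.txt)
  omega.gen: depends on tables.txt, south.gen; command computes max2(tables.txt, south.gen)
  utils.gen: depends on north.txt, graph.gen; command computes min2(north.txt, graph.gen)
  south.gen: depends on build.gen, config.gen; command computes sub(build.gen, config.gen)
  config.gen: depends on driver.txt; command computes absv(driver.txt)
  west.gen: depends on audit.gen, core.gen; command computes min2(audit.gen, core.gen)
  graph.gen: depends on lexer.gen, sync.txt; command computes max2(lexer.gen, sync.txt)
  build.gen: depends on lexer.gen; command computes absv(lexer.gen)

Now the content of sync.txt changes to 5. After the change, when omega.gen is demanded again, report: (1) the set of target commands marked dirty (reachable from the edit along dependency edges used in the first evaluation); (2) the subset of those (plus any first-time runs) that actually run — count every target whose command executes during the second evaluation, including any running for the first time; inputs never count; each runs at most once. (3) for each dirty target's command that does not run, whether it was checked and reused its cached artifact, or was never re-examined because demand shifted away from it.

Initial pass — values computed on the first demand:
  config.gen = absv(0) = 0
  lexer.gen = add(0, 4) = 4
  build.gen = absv(4) = 4
  south.gen = sub(4, 0) = 4
  omega.gen = max2(-6, 4) = 4

Second demand — change propagation:
  lexer.gen: re-runs because sync.txt 0->5; new result 9.
  build.gen: re-runs because lexer.gen 4->9; new result 9.
  south.gen: re-runs because build.gen 4->9; new result 9.
  omega.gen: re-runs because south.gen 4->9; new result 9.

Dirty set: build.gen, lexer.gen, omega.gen, south.gen.
Run set: build.gen, lexer.gen, omega.gen, south.gen (4 run).
All dirty target commands ended up running.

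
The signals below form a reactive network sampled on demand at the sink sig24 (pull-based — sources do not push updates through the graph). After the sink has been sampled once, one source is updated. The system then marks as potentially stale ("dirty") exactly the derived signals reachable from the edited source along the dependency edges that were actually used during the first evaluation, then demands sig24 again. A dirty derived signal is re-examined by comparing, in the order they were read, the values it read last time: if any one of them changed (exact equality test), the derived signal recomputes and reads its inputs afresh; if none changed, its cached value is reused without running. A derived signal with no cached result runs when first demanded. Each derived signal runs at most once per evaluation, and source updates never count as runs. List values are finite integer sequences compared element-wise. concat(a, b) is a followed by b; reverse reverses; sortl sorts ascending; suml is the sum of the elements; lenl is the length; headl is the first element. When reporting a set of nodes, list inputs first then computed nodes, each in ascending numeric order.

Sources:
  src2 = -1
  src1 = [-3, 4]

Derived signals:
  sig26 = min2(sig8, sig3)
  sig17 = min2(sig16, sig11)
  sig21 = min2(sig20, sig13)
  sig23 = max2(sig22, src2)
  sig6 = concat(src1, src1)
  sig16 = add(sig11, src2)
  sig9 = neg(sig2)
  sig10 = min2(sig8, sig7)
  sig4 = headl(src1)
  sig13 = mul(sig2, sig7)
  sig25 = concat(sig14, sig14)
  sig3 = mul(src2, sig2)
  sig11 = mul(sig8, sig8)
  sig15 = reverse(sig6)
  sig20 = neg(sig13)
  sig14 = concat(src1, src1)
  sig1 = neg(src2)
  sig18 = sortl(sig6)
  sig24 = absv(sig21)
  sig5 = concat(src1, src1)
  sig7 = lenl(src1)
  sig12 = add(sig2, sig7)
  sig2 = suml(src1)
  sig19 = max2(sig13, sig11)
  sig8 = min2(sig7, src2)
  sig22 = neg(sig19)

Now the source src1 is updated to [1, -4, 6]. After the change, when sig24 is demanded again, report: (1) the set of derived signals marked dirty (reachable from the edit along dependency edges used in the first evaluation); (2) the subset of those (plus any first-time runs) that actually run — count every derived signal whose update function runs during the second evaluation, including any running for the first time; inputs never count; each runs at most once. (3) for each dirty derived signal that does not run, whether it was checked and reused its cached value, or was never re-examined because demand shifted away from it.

Dirty set: sig2, sig7, sig13, sig20, sig21, sig24.
Run set: sig2, sig7, sig13, sig20, sig21, sig24 (6 run).
All dirty derived signals ended up running.

Initial pass — values computed on the first demand:
  sig2 = suml([-3, 4]) = 1
  sig7 = lenl([-3, 4]) = 2
  sig13 = mul(1, 2) = 2
  sig20 = neg(2) = -2
  sig21 = min2(-2, 2) = -2
  sig24 = absv(-2) = 2

Second demand — change propagation:
  sig2: re-runs because src1 [-3, 4]->[1, -4, 6]; new result 3.
  sig7: re-runs because src1 [-3, 4]->[1, -4, 6]; new result 3.
  sig13: re-runs because sig2 1->3; sig7 2->3; new result 9.
  sig20: re-runs because sig13 2->9; new result -9.
  sig21: re-runs because sig20 -2->-9; sig13 2->9; new result -9.
  sig24: re-runs because sig21 -2->-9; new result 9.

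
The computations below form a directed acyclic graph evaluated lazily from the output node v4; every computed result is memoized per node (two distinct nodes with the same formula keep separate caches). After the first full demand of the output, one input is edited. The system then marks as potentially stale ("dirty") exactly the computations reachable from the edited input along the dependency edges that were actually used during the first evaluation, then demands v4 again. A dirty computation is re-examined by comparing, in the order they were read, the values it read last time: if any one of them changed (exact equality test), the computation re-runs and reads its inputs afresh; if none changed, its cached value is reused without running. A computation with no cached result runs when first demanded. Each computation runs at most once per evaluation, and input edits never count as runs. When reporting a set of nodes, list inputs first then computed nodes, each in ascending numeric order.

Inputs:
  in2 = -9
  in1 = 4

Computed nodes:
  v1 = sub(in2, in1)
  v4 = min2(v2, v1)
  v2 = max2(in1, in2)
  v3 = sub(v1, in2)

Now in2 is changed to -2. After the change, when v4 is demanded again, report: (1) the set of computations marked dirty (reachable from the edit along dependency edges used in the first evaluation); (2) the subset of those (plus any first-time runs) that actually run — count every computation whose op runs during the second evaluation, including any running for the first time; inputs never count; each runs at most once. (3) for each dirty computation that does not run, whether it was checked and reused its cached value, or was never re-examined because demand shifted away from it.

The edit dirties: v1, v2, v4.
3 computations run: v1, v2, v4.
No dirty computation escaped a run.

First demand of the output computes:
  v1 = sub(-9, 4) = -13
  v2 = max2(4, -9) = 4
  v4 = min2(4, -13) = -13

After the edit, cleaning proceeds:
  v1: a read changed (in2 -9->-2) — executes, giving -6.
  v2: a read changed (in2 -9->-2) — executes, giving 4 — identical to its old value.
  v4: a read changed (v1 -13->-6) — executes, giving -6.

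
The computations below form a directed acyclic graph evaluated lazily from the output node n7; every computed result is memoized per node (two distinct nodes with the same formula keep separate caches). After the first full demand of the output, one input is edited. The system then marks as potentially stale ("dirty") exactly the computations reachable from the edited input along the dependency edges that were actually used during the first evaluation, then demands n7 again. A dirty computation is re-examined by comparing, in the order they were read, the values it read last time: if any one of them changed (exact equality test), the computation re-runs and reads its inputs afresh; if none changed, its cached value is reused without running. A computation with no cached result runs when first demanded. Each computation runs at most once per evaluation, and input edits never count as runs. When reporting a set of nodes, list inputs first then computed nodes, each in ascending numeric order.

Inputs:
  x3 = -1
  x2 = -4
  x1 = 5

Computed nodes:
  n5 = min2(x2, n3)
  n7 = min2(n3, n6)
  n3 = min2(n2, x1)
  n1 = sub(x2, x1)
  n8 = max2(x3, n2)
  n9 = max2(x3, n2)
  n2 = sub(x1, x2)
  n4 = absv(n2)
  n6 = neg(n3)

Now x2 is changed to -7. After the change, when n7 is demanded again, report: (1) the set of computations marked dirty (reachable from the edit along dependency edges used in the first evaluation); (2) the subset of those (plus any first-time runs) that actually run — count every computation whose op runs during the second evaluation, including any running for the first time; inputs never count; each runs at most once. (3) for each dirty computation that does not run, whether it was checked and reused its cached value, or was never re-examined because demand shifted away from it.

First demand of the output computes:
  n2 = sub(5, -4) = 9
  n3 = min2(9, 5) = 5
  n6 = neg(5) = -5
  n7 = min2(5, -5) = -5

After the edit, cleaning proceeds:
  n2: a read changed (x2 -4->-7) — executes, giving 12.
  n3: a read changed (n2 9->12) — executes, giving 5 — identical to its old value.
  n6: dirty, but its reads are unchanged (n3 unchanged); cached -5 stands.
  n7: dirty, but its reads are unchanged (n3 unchanged, n6 unchanged); cached -5 stands.

Note the absorption at n3: it re-runs yet its value is the same, leaving the output's value untouched.

The edit dirties: n2, n3, n6, n7.
2 computations run: n2, n3.
Cache hits after checking: n6, n7.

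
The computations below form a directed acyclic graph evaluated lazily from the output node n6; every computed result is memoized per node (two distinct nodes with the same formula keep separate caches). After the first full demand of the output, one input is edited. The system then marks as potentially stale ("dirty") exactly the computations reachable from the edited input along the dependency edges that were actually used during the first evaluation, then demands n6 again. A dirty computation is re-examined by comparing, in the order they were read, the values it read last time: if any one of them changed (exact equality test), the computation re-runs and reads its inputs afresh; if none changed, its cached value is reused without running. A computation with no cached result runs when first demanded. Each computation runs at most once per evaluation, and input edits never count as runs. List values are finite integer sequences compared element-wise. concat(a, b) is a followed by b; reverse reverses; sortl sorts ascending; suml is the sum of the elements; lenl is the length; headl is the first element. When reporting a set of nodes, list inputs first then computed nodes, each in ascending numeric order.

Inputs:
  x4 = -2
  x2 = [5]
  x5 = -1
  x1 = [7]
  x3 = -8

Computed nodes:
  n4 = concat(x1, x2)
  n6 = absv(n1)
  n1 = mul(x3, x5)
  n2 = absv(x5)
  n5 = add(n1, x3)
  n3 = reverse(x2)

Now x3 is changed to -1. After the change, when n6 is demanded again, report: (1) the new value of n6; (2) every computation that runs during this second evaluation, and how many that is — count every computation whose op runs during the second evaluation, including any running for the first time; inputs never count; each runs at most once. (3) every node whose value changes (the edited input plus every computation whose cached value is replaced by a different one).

First demand of the output computes:
  n1 = mul(-8, -1) = 8
  n6 = absv(8) = 8

After the edit, cleaning proceeds:
  n1: a read changed (x3 -8->-1) — executes, giving 1.
  n6: a read changed (n1 8->1) — executes, giving 1.

Demanding n6 again yields 1.
2 computations run: n1, n6.
The nodes whose values change: x3, n1, n6.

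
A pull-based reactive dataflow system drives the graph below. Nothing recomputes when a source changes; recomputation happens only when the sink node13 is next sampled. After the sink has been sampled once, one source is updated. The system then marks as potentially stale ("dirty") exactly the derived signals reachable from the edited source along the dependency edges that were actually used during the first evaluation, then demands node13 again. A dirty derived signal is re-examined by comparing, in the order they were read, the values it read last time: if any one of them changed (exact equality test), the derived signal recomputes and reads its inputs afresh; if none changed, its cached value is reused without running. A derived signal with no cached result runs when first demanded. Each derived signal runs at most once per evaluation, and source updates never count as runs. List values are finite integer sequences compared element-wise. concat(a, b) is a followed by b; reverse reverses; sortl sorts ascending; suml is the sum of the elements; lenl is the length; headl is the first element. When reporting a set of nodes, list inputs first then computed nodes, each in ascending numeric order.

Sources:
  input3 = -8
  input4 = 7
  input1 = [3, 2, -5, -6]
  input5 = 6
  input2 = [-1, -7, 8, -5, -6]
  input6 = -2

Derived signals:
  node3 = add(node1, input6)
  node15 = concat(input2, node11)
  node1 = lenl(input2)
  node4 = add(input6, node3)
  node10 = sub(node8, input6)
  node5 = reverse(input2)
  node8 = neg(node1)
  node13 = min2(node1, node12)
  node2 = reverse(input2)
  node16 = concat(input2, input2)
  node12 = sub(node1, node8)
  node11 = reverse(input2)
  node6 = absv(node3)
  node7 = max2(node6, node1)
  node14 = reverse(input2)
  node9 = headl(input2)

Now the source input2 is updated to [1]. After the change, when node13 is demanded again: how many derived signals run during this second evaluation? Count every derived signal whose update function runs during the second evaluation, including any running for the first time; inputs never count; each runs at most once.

First evaluation (everything demanded from the output):
  node1 = lenl([-1, -7, 8, -5, -6]) = 5
  node8 = neg(5) = -5
  node12 = sub(5, -5) = 10
  node13 = min2(5, 10) = 5

Propagation after the edit:
  node1: runs — input2 [-1, -7, 8, -5, -6]->[1]; result 1.
  node8: runs — node1 5->1; result -1.
  node12: runs — node1 5->1; node8 -5->-1; result 2.
  node13: runs — node1 5->1; node12 10->2; result 1.

Derived signals that run: node1, node8, node12, node13 — 4 in total.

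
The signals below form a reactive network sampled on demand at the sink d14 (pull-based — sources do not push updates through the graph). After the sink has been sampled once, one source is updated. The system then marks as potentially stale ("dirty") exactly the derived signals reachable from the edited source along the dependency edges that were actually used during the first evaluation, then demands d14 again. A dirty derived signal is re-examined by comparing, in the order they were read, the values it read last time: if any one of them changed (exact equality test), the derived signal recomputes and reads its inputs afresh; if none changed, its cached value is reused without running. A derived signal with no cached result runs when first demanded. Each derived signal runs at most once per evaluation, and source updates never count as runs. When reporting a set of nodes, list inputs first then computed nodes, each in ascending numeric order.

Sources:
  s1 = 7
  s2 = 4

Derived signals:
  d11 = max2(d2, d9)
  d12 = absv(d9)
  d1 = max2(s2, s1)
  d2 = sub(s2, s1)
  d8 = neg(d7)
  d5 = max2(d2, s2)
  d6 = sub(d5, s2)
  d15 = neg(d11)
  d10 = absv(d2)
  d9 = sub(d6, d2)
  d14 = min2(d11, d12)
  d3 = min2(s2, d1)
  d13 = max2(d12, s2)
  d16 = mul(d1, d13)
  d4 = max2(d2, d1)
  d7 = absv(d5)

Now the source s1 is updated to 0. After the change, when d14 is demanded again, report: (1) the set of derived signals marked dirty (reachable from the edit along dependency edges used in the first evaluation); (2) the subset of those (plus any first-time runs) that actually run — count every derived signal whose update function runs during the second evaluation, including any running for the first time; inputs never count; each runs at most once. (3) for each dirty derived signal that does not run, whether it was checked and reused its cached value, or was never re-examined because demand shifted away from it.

Dirty set: d2, d5, d6, d9, d11, d12, d14.
Run set: d2, d5, d9, d11, d12, d14 (6 run).
Re-examined without running (cache reused): d6.
The important point: at d6 every value read last time is unchanged, so the dirty flag clears without a run.

Initial pass — values computed on the first demand:
  d2 = sub(4, 7) = -3
  d5 = max2(-3, 4) = 4
  d6 = sub(4, 4) = 0
  d9 = sub(0, -3) = 3
  d11 = max2(-3, 3) = 3
  d12 = absv(3) = 3
  d14 = min2(3, 3) = 3

Second demand — change propagation:
  d2: re-runs because s1 7->0; new result 4.
  d5: re-runs because d2 -3->4; new result 4 (unchanged).
  d6: re-examined; everything it read last time is the same (d5 unchanged, s2 unchanged) — cache 0 kept, no run.
  d9: re-runs because d2 -3->4; new result -4.
  d11: re-runs because d2 -3->4; d9 3->-4; new result 4.
  d12: re-runs because d9 3->-4; new result 4.
  d14: re-runs because d11 3->4; d12 3->4; new result 4.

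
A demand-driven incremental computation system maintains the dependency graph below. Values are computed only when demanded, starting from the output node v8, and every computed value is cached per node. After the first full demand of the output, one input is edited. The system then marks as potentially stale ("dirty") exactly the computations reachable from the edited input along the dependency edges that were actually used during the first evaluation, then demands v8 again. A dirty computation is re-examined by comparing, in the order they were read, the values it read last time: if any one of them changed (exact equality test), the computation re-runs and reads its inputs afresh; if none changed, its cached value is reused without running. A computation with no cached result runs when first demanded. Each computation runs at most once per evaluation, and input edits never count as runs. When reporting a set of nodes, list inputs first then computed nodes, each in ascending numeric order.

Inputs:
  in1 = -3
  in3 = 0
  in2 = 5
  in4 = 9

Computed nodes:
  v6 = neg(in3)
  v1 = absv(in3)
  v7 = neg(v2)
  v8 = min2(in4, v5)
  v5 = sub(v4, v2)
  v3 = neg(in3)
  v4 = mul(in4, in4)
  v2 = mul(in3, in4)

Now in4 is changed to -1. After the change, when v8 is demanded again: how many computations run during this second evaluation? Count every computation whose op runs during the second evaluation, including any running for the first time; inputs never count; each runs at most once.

First evaluation (everything demanded from the output):
  v2 = mul(0, 9) = 0
  v4 = mul(9, 9) = 81
  v5 = sub(81, 0) = 81
  v8 = min2(9, 81) = 9

Propagation after the edit:
  v2: runs — in4 9->-1; result 0 (same value as before).
  v4: runs — in4 9->-1; in4 9->-1; result 1.
  v5: runs — v4 81->1; result 1.
  v8: runs — in4 9->-1; v5 81->1; result -1.

Computations that run: v2, v4, v5, v8 — 4 in total.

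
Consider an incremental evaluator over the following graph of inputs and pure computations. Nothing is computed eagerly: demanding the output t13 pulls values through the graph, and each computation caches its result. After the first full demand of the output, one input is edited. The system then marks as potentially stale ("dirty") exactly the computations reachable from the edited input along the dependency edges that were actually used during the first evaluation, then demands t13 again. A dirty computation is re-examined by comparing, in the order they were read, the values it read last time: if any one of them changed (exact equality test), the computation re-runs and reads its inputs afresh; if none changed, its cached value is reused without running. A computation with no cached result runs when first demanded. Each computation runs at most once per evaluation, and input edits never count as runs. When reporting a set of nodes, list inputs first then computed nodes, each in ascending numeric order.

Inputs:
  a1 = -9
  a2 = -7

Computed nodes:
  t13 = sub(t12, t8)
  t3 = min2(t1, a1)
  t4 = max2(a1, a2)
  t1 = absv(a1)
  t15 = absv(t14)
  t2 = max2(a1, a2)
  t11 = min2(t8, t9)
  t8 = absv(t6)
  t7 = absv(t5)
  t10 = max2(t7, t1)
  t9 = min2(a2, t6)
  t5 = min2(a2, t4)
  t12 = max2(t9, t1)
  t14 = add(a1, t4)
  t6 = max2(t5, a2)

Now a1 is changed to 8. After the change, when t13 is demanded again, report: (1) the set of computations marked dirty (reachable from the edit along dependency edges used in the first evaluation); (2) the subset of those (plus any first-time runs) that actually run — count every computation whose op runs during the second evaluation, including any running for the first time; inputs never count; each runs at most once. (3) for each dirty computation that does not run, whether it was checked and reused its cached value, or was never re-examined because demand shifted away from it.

Dirty set: t1, t4, t5, t6, t8, t9, t12, t13.
Run set: t1, t4, t5, t12, t13 (5 run).
Re-examined without running (cache reused): t6, t8, t9.
The important point: at t6 every value read last time is unchanged, so the dirty flag clears without a run.

Initial pass — values computed on the first demand:
  t1 = absv(-9) = 9
  t4 = max2(-9, -7) = -7
  t5 = min2(-7, -7) = -7
  t6 = max2(-7, -7) = -7
  t8 = absv(-7) = 7
  t9 = min2(-7, -7) = -7
  t12 = max2(-7, 9) = 9
  t13 = sub(9, 7) = 2

Second demand — change propagation:
  t1: re-runs because a1 -9->8; new result 8.
  t4: re-runs because a1 -9->8; new result 8.
  t5: re-runs because t4 -7->8; new result -7 (unchanged).
  t6: re-examined; everything it read last time is the same (t5 unchanged, a2 unchanged) — cache -7 kept, no run.
  t8: re-examined; everything it read last time is the same (t6 unchanged) — cache 7 kept, no run.
  t9: re-examined; everything it read last time is the same (a2 unchanged, t6 unchanged) — cache -7 kept, no run.
  t12: re-runs because t1 9->8; new result 8.
  t13: re-runs because t12 9->8; new result 1.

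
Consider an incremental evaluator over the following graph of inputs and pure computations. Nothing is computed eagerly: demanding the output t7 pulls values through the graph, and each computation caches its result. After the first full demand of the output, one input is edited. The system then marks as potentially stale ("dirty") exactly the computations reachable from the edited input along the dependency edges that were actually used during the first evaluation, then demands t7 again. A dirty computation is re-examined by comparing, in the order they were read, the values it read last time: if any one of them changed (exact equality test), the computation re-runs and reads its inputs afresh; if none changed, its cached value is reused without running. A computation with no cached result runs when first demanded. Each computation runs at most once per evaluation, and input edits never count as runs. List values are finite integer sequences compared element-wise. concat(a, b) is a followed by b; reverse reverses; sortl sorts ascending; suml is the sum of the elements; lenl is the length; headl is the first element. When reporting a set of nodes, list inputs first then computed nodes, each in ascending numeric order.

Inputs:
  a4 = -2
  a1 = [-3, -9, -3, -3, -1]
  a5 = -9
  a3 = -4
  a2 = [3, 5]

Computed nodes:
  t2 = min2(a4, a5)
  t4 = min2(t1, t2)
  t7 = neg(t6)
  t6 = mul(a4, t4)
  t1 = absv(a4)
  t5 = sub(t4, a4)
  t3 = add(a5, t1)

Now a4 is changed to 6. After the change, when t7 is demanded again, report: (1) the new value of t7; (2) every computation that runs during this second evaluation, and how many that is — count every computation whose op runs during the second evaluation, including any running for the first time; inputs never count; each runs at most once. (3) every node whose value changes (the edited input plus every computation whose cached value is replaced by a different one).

t7 now evaluates to 54.
Run set: t1, t2, t4, t6, t7 (5 run).
Changed values: a4, t1, t6, t7.

Initial pass — values computed on the first demand:
  t1 = absv(-2) = 2
  t2 = min2(-2, -9) = -9
  t4 = min2(2, -9) = -9
  t6 = mul(-2, -9) = 18
  t7 = neg(18) = -18

Second demand — change propagation:
  t1: re-runs because a4 -2->6; new result 6.
  t2: re-runs because a4 -2->6; new result -9 (unchanged).
  t4: re-runs because t1 2->6; new result -9 (unchanged).
  t6: re-runs because a4 -2->6; new result -54.
  t7: re-runs because t6 18->-54; new result 54.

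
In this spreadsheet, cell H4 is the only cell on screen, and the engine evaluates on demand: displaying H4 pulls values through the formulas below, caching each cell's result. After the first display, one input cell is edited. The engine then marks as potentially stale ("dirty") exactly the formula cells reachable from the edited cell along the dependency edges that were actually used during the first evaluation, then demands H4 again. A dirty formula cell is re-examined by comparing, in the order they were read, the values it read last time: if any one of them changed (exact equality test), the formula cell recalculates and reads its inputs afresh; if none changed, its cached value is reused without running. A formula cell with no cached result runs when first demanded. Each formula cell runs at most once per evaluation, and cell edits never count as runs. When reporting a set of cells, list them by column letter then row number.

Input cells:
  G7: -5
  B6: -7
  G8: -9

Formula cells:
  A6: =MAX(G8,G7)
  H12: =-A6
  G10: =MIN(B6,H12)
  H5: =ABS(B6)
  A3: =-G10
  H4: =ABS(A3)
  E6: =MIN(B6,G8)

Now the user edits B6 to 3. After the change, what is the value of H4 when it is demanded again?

Initial pass — values computed on the first demand:
  A6 = MAX(-9, -5) = -5
  H12 = -(-5) = 5
  G10 = MIN(-7, 5) = -7
  A3 = -(-7) = 7
  H4 = ABS(7) = 7

Second demand — change propagation:
  G10: re-runs because B6 -7->3; new result 3.
  A3: re-runs because G10 -7->3; new result -3.
  H4: re-runs because A3 7->-3; new result 3.

H4 now evaluates to 3.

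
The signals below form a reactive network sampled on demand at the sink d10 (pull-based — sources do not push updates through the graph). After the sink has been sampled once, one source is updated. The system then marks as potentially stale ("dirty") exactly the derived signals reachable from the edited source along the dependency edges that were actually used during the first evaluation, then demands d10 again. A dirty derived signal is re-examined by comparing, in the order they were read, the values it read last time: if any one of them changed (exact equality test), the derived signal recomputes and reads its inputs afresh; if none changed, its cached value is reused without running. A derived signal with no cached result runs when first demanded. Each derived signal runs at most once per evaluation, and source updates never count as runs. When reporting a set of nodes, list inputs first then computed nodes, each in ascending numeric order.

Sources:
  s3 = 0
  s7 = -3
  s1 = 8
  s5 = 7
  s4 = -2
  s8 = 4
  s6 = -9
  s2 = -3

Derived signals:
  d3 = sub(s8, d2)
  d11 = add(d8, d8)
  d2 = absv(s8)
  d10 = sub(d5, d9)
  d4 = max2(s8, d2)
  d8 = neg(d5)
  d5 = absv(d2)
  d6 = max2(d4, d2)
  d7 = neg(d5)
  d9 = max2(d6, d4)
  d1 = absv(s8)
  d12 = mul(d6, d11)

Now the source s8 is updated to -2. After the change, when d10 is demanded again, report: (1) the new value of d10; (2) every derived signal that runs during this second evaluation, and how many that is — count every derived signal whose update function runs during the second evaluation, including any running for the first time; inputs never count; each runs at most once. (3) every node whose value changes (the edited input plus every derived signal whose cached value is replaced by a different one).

d10 now evaluates to 0.
Run set: d2, d4, d5, d6, d9, d10 (6 run).
Changed values: s8, d2, d4, d5, d6, d9.

Initial pass — values computed on the first demand:
  d2 = absv(4) = 4
  d4 = max2(4, 4) = 4
  d5 = absv(4) = 4
  d6 = max2(4, 4) = 4
  d9 = max2(4, 4) = 4
  d10 = sub(4, 4) = 0

Second demand — change propagation:
  d2: re-runs because s8 4->-2; new result 2.
  d4: re-runs because s8 4->-2; d2 4->2; new result 2.
  d5: re-runs because d2 4->2; new result 2.
  d6: re-runs because d4 4->2; d2 4->2; new result 2.
  d9: re-runs because d6 4->2; d4 4->2; new result 2.
  d10: re-runs because d5 4->2; d9 4->2; new result 0 (unchanged).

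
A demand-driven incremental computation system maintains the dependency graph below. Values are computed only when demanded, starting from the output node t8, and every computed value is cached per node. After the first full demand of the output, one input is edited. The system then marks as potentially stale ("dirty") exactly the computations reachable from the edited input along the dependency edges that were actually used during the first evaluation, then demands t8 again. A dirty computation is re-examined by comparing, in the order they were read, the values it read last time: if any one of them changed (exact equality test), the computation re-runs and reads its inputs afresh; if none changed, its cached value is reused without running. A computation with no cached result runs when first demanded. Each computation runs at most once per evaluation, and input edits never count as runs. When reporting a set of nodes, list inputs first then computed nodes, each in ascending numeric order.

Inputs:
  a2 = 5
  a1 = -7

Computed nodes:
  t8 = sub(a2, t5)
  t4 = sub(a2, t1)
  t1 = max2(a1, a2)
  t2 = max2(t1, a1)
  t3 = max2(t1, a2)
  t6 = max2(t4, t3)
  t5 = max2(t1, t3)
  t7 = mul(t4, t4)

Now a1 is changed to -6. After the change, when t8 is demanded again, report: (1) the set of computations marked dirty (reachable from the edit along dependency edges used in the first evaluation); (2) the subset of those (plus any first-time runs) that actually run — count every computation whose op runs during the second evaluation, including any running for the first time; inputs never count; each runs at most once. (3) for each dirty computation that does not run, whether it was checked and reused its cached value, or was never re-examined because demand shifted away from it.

Marked dirty: t1, t3, t5, t8.
Computations that run: t1 — 1 in total.
Checked but reused from cache: t3, t5, t8.
Key observation: the change is absorbed at t1 — it re-runs but produces the same value, and the output's value is unchanged.

First evaluation (everything demanded from the output):
  t1 = max2(-7, 5) = 5
  t3 = max2(5, 5) = 5
  t5 = max2(5, 5) = 5
  t8 = sub(5, 5) = 0

Propagation after the edit:
  t1: runs — a1 -7->-6; result 5 (same value as before).
  t3: checked — values it read are unchanged (t1 unchanged, a2 unchanged); reused cached 5 without running.
  t5: checked — values it read are unchanged (t1 unchanged, t3 unchanged); reused cached 5 without running.
  t8: checked — values it read are unchanged (a2 unchanged, t5 unchanged); reused cached 0 without running.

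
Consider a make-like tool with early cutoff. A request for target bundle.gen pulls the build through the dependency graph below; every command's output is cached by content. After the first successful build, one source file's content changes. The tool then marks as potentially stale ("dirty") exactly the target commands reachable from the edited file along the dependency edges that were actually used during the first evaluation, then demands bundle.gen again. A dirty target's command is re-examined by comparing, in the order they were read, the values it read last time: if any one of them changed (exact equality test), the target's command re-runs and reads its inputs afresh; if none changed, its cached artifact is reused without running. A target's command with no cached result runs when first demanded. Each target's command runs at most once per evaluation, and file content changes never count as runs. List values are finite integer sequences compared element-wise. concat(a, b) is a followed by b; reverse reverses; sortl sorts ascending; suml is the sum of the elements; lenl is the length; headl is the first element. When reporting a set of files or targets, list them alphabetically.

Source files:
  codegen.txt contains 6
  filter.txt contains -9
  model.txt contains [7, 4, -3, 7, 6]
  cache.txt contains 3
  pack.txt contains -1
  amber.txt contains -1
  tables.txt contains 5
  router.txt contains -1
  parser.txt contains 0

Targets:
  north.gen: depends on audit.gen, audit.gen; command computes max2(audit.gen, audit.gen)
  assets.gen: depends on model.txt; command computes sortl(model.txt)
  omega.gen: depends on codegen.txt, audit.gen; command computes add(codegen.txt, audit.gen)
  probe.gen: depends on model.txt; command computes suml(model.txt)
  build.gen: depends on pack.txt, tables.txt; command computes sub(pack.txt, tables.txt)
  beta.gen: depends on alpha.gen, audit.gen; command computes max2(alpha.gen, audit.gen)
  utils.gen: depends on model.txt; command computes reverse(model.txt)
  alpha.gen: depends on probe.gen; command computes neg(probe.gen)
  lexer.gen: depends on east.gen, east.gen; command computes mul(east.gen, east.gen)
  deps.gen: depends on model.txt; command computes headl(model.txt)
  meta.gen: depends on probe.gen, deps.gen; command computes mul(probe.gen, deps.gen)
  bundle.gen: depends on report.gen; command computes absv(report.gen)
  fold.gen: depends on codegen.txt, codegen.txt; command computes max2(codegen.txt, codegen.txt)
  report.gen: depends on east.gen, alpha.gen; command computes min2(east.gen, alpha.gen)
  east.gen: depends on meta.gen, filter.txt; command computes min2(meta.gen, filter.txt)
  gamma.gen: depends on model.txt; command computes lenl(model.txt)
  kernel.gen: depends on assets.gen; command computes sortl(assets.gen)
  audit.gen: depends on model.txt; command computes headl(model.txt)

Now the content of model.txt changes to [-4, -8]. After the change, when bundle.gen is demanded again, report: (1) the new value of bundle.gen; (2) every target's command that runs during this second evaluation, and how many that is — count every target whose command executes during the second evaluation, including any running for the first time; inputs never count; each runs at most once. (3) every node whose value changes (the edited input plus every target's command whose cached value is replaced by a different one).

First demand of the output computes:
  deps.gen = headl([7, 4, -3, 7, 6]) = 7
  probe.gen = suml([7, 4, -3, 7, 6]) = 21
  alpha.gen = neg(21) = -21
  meta.gen = mul(21, 7) = 147
  east.gen = min2(147, -9) = -9
  report.gen = min2(-9, -21) = -21
  bundle.gen = absv(-21) = 21

After the edit, cleaning proceeds:
  deps.gen: a read changed (model.txt [7, 4, -3, 7, 6]->[-4, -8]) — executes, giving -4.
  probe.gen: a read changed (model.txt [7, 4, -3, 7, 6]->[-4, -8]) — executes, giving -12.
  alpha.gen: a read changed (probe.gen 21->-12) — executes, giving 12.
  meta.gen: a read changed (probe.gen 21->-12; deps.gen 7->-4) — executes, giving 48.
  east.gen: a read changed (meta.gen 147->48) — executes, giving -9 — identical to its old value.
  report.gen: a read changed (alpha.gen -21->12) — executes, giving -9.
  bundle.gen: a read changed (report.gen -21->-9) — executes, giving 9.

Demanding bundle.gen again yields 9.
7 target commands run: alpha.gen, bundle.gen, deps.gen, east.gen, meta.gen, probe.gen, report.gen.
The nodes whose values change: alpha.gen, bundle.gen, deps.gen, meta.gen, model.txt, probe.gen, report.gen.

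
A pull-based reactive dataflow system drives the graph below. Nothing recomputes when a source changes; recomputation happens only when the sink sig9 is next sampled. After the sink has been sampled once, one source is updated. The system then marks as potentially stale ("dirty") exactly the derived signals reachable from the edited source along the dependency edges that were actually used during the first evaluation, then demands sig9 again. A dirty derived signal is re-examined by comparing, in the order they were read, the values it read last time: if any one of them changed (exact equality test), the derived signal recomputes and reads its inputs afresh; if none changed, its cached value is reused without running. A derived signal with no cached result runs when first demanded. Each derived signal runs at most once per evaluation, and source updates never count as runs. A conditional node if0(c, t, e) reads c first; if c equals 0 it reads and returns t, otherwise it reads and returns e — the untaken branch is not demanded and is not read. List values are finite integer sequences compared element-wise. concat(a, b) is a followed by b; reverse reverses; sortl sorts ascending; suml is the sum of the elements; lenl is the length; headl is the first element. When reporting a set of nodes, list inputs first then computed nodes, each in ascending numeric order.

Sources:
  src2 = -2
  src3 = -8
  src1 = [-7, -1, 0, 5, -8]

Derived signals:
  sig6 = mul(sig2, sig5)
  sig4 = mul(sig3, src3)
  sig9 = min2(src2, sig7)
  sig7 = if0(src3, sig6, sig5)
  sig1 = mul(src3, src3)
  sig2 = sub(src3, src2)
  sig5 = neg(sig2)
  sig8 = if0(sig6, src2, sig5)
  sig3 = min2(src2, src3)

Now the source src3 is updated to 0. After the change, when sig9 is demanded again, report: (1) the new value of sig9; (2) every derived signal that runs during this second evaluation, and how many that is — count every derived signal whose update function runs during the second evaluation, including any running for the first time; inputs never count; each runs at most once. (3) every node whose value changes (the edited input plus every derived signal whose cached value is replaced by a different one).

New value of sig9: -4.
Derived signals that run: sig2, sig5, sig6, sig7, sig9 — 5 in total.
Values that change: src3, sig2, sig5, sig7, sig9.
Key observation: a condition flipped, so demand reaches new nodes — sig6 runs for the first time.

First evaluation (everything demanded from the output):
  sig2 = sub(-8, -2) = -6
  sig5 = neg(-6) = 6
  sig7 = if0(src3=-8 -> else branch sig5) = 6
  sig9 = min2(-2, 6) = -2

Propagation after the edit:
  sig2: runs — src3 -8->0; result 2.
  sig5: runs — sig2 -6->2; result -2.
  sig6: demanded for the first time — runs, produces -4.
  sig7: runs — src3 -8->0; sig5 6->-2; result -4.
  sig9: runs — sig7 6->-4; result -4.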